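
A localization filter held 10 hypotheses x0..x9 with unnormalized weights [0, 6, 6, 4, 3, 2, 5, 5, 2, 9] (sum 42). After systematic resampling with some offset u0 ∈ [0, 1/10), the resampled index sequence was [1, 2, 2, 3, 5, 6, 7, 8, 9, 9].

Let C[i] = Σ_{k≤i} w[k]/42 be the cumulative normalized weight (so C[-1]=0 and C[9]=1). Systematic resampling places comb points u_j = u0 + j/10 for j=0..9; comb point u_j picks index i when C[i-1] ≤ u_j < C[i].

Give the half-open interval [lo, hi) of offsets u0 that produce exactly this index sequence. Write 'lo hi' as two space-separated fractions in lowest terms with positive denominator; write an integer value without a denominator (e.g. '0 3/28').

11/210 17/210

C = [0, 1/7, 2/7, 8/21, 19/42, 1/2, 13/21, 31/42, 11/14, 1]
j=0 picked index 1: u0 ∈ [0, 1/7)
j=1 picked index 2: u0 ∈ [3/70, 13/70)
j=2 picked index 2: u0 ∈ [-2/35, 3/35)
j=3 picked index 3: u0 ∈ [-1/70, 17/210)
j=4 picked index 5: u0 ∈ [11/210, 1/10)
j=5 picked index 6: u0 ∈ [0, 5/42)
j=6 picked index 7: u0 ∈ [2/105, 29/210)
j=7 picked index 8: u0 ∈ [4/105, 3/35)
j=8 picked index 9: u0 ∈ [-1/70, 1/5)
j=9 picked index 9: u0 ∈ [-4/35, 1/10)
intersection: [11/210, 17/210)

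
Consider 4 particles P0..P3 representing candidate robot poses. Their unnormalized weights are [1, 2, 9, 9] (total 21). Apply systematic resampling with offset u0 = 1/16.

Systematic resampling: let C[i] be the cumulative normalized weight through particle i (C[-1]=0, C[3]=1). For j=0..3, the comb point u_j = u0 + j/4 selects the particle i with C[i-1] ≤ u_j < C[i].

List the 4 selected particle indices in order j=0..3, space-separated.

C = [1/21, 1/7, 4/7, 1]
j=0: u_0=1/16 ∈ [1/21, 1/7) → index 1
j=1: u_1=5/16 ∈ [1/7, 4/7) → index 2
j=2: u_2=9/16 ∈ [1/7, 4/7) → index 2
j=3: u_3=13/16 ∈ [4/7, 1) → index 3

1 2 2 3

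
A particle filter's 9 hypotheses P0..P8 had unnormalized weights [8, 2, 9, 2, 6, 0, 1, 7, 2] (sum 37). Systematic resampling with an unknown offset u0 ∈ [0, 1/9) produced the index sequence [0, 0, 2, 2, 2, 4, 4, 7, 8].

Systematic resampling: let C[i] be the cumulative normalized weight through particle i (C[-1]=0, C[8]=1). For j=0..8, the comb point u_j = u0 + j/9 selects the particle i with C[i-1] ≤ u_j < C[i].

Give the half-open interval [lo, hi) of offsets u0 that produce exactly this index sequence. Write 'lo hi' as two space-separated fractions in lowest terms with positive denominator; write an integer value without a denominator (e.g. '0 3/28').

19/333 7/111

C = [8/37, 10/37, 19/37, 21/37, 27/37, 27/37, 28/37, 35/37, 1]
j=0 picked index 0: u0 ∈ [0, 8/37)
j=1 picked index 0: u0 ∈ [-1/9, 35/333)
j=2 picked index 2: u0 ∈ [16/333, 97/333)
j=3 picked index 2: u0 ∈ [-7/111, 20/111)
j=4 picked index 2: u0 ∈ [-58/333, 23/333)
j=5 picked index 4: u0 ∈ [4/333, 58/333)
j=6 picked index 4: u0 ∈ [-11/111, 7/111)
j=7 picked index 7: u0 ∈ [-7/333, 56/333)
j=8 picked index 8: u0 ∈ [19/333, 1/9)
intersection: [19/333, 7/111)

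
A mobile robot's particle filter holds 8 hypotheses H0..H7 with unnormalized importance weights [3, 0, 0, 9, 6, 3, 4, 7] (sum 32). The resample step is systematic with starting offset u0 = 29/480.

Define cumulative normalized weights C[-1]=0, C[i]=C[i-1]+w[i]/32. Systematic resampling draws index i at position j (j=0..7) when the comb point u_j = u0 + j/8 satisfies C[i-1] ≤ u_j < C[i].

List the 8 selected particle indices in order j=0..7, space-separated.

C = [3/32, 3/32, 3/32, 3/8, 9/16, 21/32, 25/32, 1]
j=0: u_0=29/480 ∈ [0, 3/32) → index 0
j=1: u_1=89/480 ∈ [3/32, 3/8) → index 3
j=2: u_2=149/480 ∈ [3/32, 3/8) → index 3
j=3: u_3=209/480 ∈ [3/8, 9/16) → index 4
j=4: u_4=269/480 ∈ [3/8, 9/16) → index 4
j=5: u_5=329/480 ∈ [21/32, 25/32) → index 6
j=6: u_6=389/480 ∈ [25/32, 1) → index 7
j=7: u_7=449/480 ∈ [25/32, 1) → index 7

0 3 3 4 4 6 7 7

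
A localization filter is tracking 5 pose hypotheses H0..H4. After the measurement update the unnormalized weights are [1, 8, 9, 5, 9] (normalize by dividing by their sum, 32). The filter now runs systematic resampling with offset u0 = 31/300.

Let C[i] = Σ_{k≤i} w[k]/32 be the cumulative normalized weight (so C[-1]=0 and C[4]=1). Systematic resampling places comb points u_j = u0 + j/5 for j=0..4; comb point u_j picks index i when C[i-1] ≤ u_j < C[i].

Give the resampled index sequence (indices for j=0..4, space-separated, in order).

1 2 2 3 4

C = [1/32, 9/32, 9/16, 23/32, 1]
j=0: u_0=31/300 ∈ [1/32, 9/32) → index 1
j=1: u_1=91/300 ∈ [9/32, 9/16) → index 2
j=2: u_2=151/300 ∈ [9/32, 9/16) → index 2
j=3: u_3=211/300 ∈ [9/16, 23/32) → index 3
j=4: u_4=271/300 ∈ [23/32, 1) → index 4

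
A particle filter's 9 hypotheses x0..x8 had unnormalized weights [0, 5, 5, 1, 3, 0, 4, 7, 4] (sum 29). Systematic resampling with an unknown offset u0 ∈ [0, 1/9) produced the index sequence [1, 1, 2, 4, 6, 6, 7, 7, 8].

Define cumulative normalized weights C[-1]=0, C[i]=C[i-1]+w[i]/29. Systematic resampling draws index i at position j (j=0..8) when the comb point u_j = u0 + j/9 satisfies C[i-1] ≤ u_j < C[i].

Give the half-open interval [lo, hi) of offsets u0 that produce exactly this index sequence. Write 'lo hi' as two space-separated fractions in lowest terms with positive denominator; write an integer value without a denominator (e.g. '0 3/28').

C = [0, 5/29, 10/29, 11/29, 14/29, 14/29, 18/29, 25/29, 1]
j=0 picked index 1: u0 ∈ [0, 5/29)
j=1 picked index 1: u0 ∈ [-1/9, 16/261)
j=2 picked index 2: u0 ∈ [-13/261, 32/261)
j=3 picked index 4: u0 ∈ [4/87, 13/87)
j=4 picked index 6: u0 ∈ [10/261, 46/261)
j=5 picked index 6: u0 ∈ [-19/261, 17/261)
j=6 picked index 7: u0 ∈ [-4/87, 17/87)
j=7 picked index 7: u0 ∈ [-41/261, 22/261)
j=8 picked index 8: u0 ∈ [-7/261, 1/9)
intersection: [4/87, 16/261)

4/87 16/261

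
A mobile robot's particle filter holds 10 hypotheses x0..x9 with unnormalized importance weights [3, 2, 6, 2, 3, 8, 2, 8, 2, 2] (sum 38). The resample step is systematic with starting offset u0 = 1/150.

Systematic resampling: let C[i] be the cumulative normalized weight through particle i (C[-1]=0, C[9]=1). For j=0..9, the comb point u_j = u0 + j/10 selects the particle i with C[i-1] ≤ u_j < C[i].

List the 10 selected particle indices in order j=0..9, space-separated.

C = [3/38, 5/38, 11/38, 13/38, 8/19, 12/19, 13/19, 17/19, 18/19, 1]
j=0: u_0=1/150 ∈ [0, 3/38) → index 0
j=1: u_1=8/75 ∈ [3/38, 5/38) → index 1
j=2: u_2=31/150 ∈ [5/38, 11/38) → index 2
j=3: u_3=23/75 ∈ [11/38, 13/38) → index 3
j=4: u_4=61/150 ∈ [13/38, 8/19) → index 4
j=5: u_5=38/75 ∈ [8/19, 12/19) → index 5
j=6: u_6=91/150 ∈ [8/19, 12/19) → index 5
j=7: u_7=53/75 ∈ [13/19, 17/19) → index 7
j=8: u_8=121/150 ∈ [13/19, 17/19) → index 7
j=9: u_9=68/75 ∈ [17/19, 18/19) → index 8

0 1 2 3 4 5 5 7 7 8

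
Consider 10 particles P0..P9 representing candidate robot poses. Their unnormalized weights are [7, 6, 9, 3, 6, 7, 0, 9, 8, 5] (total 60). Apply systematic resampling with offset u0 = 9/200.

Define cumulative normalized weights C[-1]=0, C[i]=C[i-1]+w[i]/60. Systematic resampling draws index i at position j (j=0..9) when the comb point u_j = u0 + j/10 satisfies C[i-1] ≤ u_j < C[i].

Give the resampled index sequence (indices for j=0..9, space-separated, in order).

0 1 2 2 4 5 7 7 8 9

C = [7/60, 13/60, 11/30, 5/12, 31/60, 19/30, 19/30, 47/60, 11/12, 1]
j=0: u_0=9/200 ∈ [0, 7/60) → index 0
j=1: u_1=29/200 ∈ [7/60, 13/60) → index 1
j=2: u_2=49/200 ∈ [13/60, 11/30) → index 2
j=3: u_3=69/200 ∈ [13/60, 11/30) → index 2
j=4: u_4=89/200 ∈ [5/12, 31/60) → index 4
j=5: u_5=109/200 ∈ [31/60, 19/30) → index 5
j=6: u_6=129/200 ∈ [19/30, 47/60) → index 7
j=7: u_7=149/200 ∈ [19/30, 47/60) → index 7
j=8: u_8=169/200 ∈ [47/60, 11/12) → index 8
j=9: u_9=189/200 ∈ [11/12, 1) → index 9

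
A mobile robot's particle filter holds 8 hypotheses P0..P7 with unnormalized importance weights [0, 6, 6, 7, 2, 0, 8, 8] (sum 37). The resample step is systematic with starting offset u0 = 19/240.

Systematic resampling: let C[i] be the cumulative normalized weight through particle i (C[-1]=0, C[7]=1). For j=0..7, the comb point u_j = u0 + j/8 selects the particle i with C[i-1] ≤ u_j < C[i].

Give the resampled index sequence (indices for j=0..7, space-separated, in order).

C = [0, 6/37, 12/37, 19/37, 21/37, 21/37, 29/37, 1]
j=0: u_0=19/240 ∈ [0, 6/37) → index 1
j=1: u_1=49/240 ∈ [6/37, 12/37) → index 2
j=2: u_2=79/240 ∈ [12/37, 19/37) → index 3
j=3: u_3=109/240 ∈ [12/37, 19/37) → index 3
j=4: u_4=139/240 ∈ [21/37, 29/37) → index 6
j=5: u_5=169/240 ∈ [21/37, 29/37) → index 6
j=6: u_6=199/240 ∈ [29/37, 1) → index 7
j=7: u_7=229/240 ∈ [29/37, 1) → index 7

1 2 3 3 6 6 7 7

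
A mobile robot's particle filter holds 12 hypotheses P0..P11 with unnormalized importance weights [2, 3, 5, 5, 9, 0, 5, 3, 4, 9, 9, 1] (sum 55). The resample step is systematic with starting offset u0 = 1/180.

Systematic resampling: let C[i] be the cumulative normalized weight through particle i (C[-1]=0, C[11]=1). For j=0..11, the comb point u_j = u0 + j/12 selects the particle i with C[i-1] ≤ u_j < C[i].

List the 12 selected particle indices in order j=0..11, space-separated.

C = [2/55, 1/11, 2/11, 3/11, 24/55, 24/55, 29/55, 32/55, 36/55, 9/11, 54/55, 1]
j=0: u_0=1/180 ∈ [0, 2/55) → index 0
j=1: u_1=4/45 ∈ [2/55, 1/11) → index 1
j=2: u_2=31/180 ∈ [1/11, 2/11) → index 2
j=3: u_3=23/90 ∈ [2/11, 3/11) → index 3
j=4: u_4=61/180 ∈ [3/11, 24/55) → index 4
j=5: u_5=19/45 ∈ [3/11, 24/55) → index 4
j=6: u_6=91/180 ∈ [24/55, 29/55) → index 6
j=7: u_7=53/90 ∈ [32/55, 36/55) → index 8
j=8: u_8=121/180 ∈ [36/55, 9/11) → index 9
j=9: u_9=34/45 ∈ [36/55, 9/11) → index 9
j=10: u_10=151/180 ∈ [9/11, 54/55) → index 10
j=11: u_11=83/90 ∈ [9/11, 54/55) → index 10

0 1 2 3 4 4 6 8 9 9 10 10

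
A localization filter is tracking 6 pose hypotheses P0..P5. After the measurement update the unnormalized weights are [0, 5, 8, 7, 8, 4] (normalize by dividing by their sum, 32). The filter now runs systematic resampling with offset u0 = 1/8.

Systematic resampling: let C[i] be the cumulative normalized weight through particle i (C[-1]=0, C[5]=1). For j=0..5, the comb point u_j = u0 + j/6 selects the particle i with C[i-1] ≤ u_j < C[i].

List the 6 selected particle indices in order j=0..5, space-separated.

C = [0, 5/32, 13/32, 5/8, 7/8, 1]
j=0: u_0=1/8 ∈ [0, 5/32) → index 1
j=1: u_1=7/24 ∈ [5/32, 13/32) → index 2
j=2: u_2=11/24 ∈ [13/32, 5/8) → index 3
j=3: u_3=5/8 ∈ [5/8, 7/8) → index 4
j=4: u_4=19/24 ∈ [5/8, 7/8) → index 4
j=5: u_5=23/24 ∈ [7/8, 1) → index 5

1 2 3 4 4 5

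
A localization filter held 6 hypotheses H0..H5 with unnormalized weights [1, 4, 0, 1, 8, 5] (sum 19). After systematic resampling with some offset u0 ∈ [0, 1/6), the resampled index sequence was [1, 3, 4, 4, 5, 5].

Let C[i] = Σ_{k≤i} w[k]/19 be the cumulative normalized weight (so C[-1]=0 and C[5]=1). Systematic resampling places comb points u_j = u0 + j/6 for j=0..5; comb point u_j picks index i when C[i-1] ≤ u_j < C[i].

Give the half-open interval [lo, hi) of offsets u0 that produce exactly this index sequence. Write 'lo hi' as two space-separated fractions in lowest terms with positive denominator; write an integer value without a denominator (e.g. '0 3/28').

C = [1/19, 5/19, 5/19, 6/19, 14/19, 1]
j=0 picked index 1: u0 ∈ [1/19, 5/19)
j=1 picked index 3: u0 ∈ [11/114, 17/114)
j=2 picked index 4: u0 ∈ [-1/57, 23/57)
j=3 picked index 4: u0 ∈ [-7/38, 9/38)
j=4 picked index 5: u0 ∈ [4/57, 1/3)
j=5 picked index 5: u0 ∈ [-11/114, 1/6)
intersection: [11/114, 17/114)

11/114 17/114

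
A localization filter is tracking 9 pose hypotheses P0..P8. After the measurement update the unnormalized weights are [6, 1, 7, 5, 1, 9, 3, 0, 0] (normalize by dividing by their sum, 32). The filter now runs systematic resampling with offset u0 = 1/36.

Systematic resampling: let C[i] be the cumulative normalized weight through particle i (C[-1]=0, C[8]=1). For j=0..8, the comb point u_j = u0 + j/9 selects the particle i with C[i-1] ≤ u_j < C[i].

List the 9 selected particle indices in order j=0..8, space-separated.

0 0 2 2 3 3 5 5 6

C = [3/16, 7/32, 7/16, 19/32, 5/8, 29/32, 1, 1, 1]
j=0: u_0=1/36 ∈ [0, 3/16) → index 0
j=1: u_1=5/36 ∈ [0, 3/16) → index 0
j=2: u_2=1/4 ∈ [7/32, 7/16) → index 2
j=3: u_3=13/36 ∈ [7/32, 7/16) → index 2
j=4: u_4=17/36 ∈ [7/16, 19/32) → index 3
j=5: u_5=7/12 ∈ [7/16, 19/32) → index 3
j=6: u_6=25/36 ∈ [5/8, 29/32) → index 5
j=7: u_7=29/36 ∈ [5/8, 29/32) → index 5
j=8: u_8=11/12 ∈ [29/32, 1) → index 6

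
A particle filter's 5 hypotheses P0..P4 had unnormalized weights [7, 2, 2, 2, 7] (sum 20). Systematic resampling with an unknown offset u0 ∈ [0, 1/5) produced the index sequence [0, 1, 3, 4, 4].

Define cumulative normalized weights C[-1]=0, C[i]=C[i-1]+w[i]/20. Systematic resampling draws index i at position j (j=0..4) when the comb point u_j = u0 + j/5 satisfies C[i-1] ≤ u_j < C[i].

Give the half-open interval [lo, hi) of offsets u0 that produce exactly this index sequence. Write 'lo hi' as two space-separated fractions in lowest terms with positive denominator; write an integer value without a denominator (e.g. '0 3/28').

3/20 1/5

C = [7/20, 9/20, 11/20, 13/20, 1]
j=0 picked index 0: u0 ∈ [0, 7/20)
j=1 picked index 1: u0 ∈ [3/20, 1/4)
j=2 picked index 3: u0 ∈ [3/20, 1/4)
j=3 picked index 4: u0 ∈ [1/20, 2/5)
j=4 picked index 4: u0 ∈ [-3/20, 1/5)
intersection: [3/20, 1/5)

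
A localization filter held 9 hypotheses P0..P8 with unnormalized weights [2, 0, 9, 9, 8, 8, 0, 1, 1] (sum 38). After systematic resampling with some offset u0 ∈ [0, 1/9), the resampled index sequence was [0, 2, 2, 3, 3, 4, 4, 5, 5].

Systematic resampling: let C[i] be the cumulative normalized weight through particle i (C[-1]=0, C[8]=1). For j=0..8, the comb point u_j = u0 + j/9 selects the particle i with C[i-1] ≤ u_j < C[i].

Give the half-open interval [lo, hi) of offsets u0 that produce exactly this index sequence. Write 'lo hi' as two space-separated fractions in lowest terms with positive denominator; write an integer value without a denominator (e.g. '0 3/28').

C = [1/19, 1/19, 11/38, 10/19, 14/19, 18/19, 18/19, 37/38, 1]
j=0 picked index 0: u0 ∈ [0, 1/19)
j=1 picked index 2: u0 ∈ [-10/171, 61/342)
j=2 picked index 2: u0 ∈ [-29/171, 23/342)
j=3 picked index 3: u0 ∈ [-5/114, 11/57)
j=4 picked index 3: u0 ∈ [-53/342, 14/171)
j=5 picked index 4: u0 ∈ [-5/171, 31/171)
j=6 picked index 4: u0 ∈ [-8/57, 4/57)
j=7 picked index 5: u0 ∈ [-7/171, 29/171)
j=8 picked index 5: u0 ∈ [-26/171, 10/171)
intersection: [0, 1/19)

0 1/19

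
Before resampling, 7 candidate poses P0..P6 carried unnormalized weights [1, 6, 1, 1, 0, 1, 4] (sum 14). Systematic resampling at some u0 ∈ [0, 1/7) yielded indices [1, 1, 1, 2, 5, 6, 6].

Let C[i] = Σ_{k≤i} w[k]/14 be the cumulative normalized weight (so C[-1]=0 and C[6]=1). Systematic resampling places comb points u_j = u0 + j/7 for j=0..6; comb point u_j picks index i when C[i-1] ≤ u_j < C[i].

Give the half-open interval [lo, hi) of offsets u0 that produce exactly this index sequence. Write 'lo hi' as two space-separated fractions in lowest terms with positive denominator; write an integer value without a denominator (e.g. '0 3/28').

1/14 1/7

C = [1/14, 1/2, 4/7, 9/14, 9/14, 5/7, 1]
j=0 picked index 1: u0 ∈ [1/14, 1/2)
j=1 picked index 1: u0 ∈ [-1/14, 5/14)
j=2 picked index 1: u0 ∈ [-3/14, 3/14)
j=3 picked index 2: u0 ∈ [1/14, 1/7)
j=4 picked index 5: u0 ∈ [1/14, 1/7)
j=5 picked index 6: u0 ∈ [0, 2/7)
j=6 picked index 6: u0 ∈ [-1/7, 1/7)
intersection: [1/14, 1/7)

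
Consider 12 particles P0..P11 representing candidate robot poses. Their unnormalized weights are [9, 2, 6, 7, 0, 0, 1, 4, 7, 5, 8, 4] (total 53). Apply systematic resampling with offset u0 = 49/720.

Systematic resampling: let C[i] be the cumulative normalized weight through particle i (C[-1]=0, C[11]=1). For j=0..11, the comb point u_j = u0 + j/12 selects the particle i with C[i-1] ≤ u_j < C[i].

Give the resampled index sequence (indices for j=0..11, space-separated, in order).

C = [9/53, 11/53, 17/53, 24/53, 24/53, 24/53, 25/53, 29/53, 36/53, 41/53, 49/53, 1]
j=0: u_0=49/720 ∈ [0, 9/53) → index 0
j=1: u_1=109/720 ∈ [0, 9/53) → index 0
j=2: u_2=169/720 ∈ [11/53, 17/53) → index 2
j=3: u_3=229/720 ∈ [11/53, 17/53) → index 2
j=4: u_4=289/720 ∈ [17/53, 24/53) → index 3
j=5: u_5=349/720 ∈ [25/53, 29/53) → index 7
j=6: u_6=409/720 ∈ [29/53, 36/53) → index 8
j=7: u_7=469/720 ∈ [29/53, 36/53) → index 8
j=8: u_8=529/720 ∈ [36/53, 41/53) → index 9
j=9: u_9=589/720 ∈ [41/53, 49/53) → index 10
j=10: u_10=649/720 ∈ [41/53, 49/53) → index 10
j=11: u_11=709/720 ∈ [49/53, 1) → index 11

0 0 2 2 3 7 8 8 9 10 10 11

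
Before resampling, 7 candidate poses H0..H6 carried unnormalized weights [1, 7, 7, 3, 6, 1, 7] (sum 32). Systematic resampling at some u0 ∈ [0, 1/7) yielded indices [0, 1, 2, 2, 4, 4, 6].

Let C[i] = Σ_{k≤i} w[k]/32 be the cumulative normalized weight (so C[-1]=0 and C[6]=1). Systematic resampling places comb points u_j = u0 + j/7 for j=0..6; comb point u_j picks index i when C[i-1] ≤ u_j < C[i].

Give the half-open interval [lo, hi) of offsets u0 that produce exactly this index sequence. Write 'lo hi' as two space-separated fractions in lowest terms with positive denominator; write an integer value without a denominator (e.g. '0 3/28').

0 1/32

C = [1/32, 1/4, 15/32, 9/16, 3/4, 25/32, 1]
j=0 picked index 0: u0 ∈ [0, 1/32)
j=1 picked index 1: u0 ∈ [-25/224, 3/28)
j=2 picked index 2: u0 ∈ [-1/28, 41/224)
j=3 picked index 2: u0 ∈ [-5/28, 9/224)
j=4 picked index 4: u0 ∈ [-1/112, 5/28)
j=5 picked index 4: u0 ∈ [-17/112, 1/28)
j=6 picked index 6: u0 ∈ [-17/224, 1/7)
intersection: [0, 1/32)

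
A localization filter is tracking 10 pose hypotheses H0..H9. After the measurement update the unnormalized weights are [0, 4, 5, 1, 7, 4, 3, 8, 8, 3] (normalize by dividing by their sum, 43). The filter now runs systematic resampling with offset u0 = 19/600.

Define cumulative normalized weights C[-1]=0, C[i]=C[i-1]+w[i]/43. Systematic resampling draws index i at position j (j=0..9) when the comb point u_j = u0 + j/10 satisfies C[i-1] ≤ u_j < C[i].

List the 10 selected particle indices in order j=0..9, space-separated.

1 2 3 4 5 6 7 7 8 9

C = [0, 4/43, 9/43, 10/43, 17/43, 21/43, 24/43, 32/43, 40/43, 1]
j=0: u_0=19/600 ∈ [0, 4/43) → index 1
j=1: u_1=79/600 ∈ [4/43, 9/43) → index 2
j=2: u_2=139/600 ∈ [9/43, 10/43) → index 3
j=3: u_3=199/600 ∈ [10/43, 17/43) → index 4
j=4: u_4=259/600 ∈ [17/43, 21/43) → index 5
j=5: u_5=319/600 ∈ [21/43, 24/43) → index 6
j=6: u_6=379/600 ∈ [24/43, 32/43) → index 7
j=7: u_7=439/600 ∈ [24/43, 32/43) → index 7
j=8: u_8=499/600 ∈ [32/43, 40/43) → index 8
j=9: u_9=559/600 ∈ [40/43, 1) → index 9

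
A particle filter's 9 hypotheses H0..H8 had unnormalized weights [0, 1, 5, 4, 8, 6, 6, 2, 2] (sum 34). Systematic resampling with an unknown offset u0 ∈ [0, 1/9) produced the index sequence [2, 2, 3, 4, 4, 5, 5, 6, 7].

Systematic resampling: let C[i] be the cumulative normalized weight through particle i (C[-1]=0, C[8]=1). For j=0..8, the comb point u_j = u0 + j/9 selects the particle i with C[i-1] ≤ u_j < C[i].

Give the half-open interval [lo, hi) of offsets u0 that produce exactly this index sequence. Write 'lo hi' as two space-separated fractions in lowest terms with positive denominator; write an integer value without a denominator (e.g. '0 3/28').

C = [0, 1/34, 3/17, 5/17, 9/17, 12/17, 15/17, 16/17, 1]
j=0 picked index 2: u0 ∈ [1/34, 3/17)
j=1 picked index 2: u0 ∈ [-25/306, 10/153)
j=2 picked index 3: u0 ∈ [-7/153, 11/153)
j=3 picked index 4: u0 ∈ [-2/51, 10/51)
j=4 picked index 4: u0 ∈ [-23/153, 13/153)
j=5 picked index 5: u0 ∈ [-4/153, 23/153)
j=6 picked index 5: u0 ∈ [-7/51, 2/51)
j=7 picked index 6: u0 ∈ [-11/153, 16/153)
j=8 picked index 7: u0 ∈ [-1/153, 8/153)
intersection: [1/34, 2/51)

1/34 2/51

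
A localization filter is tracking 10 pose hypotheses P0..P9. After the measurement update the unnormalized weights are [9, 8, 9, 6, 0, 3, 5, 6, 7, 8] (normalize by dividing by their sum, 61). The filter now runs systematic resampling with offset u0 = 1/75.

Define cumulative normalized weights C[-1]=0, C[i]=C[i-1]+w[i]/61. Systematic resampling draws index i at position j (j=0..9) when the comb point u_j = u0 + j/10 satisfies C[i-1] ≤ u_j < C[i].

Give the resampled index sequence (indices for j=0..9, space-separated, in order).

C = [9/61, 17/61, 26/61, 32/61, 32/61, 35/61, 40/61, 46/61, 53/61, 1]
j=0: u_0=1/75 ∈ [0, 9/61) → index 0
j=1: u_1=17/150 ∈ [0, 9/61) → index 0
j=2: u_2=16/75 ∈ [9/61, 17/61) → index 1
j=3: u_3=47/150 ∈ [17/61, 26/61) → index 2
j=4: u_4=31/75 ∈ [17/61, 26/61) → index 2
j=5: u_5=77/150 ∈ [26/61, 32/61) → index 3
j=6: u_6=46/75 ∈ [35/61, 40/61) → index 6
j=7: u_7=107/150 ∈ [40/61, 46/61) → index 7
j=8: u_8=61/75 ∈ [46/61, 53/61) → index 8
j=9: u_9=137/150 ∈ [53/61, 1) → index 9

0 0 1 2 2 3 6 7 8 9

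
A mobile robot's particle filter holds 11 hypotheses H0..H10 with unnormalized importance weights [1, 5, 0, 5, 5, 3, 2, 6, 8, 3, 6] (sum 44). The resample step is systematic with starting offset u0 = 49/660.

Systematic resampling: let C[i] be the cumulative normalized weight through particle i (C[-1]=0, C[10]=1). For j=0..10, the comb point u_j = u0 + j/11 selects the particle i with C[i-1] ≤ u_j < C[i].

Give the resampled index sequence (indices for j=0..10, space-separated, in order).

1 3 4 4 6 7 8 8 9 10 10

C = [1/44, 3/22, 3/22, 1/4, 4/11, 19/44, 21/44, 27/44, 35/44, 19/22, 1]
j=0: u_0=49/660 ∈ [1/44, 3/22) → index 1
j=1: u_1=109/660 ∈ [3/22, 1/4) → index 3
j=2: u_2=169/660 ∈ [1/4, 4/11) → index 4
j=3: u_3=229/660 ∈ [1/4, 4/11) → index 4
j=4: u_4=289/660 ∈ [19/44, 21/44) → index 6
j=5: u_5=349/660 ∈ [21/44, 27/44) → index 7
j=6: u_6=409/660 ∈ [27/44, 35/44) → index 8
j=7: u_7=469/660 ∈ [27/44, 35/44) → index 8
j=8: u_8=529/660 ∈ [35/44, 19/22) → index 9
j=9: u_9=589/660 ∈ [19/22, 1) → index 10
j=10: u_10=59/60 ∈ [19/22, 1) → index 10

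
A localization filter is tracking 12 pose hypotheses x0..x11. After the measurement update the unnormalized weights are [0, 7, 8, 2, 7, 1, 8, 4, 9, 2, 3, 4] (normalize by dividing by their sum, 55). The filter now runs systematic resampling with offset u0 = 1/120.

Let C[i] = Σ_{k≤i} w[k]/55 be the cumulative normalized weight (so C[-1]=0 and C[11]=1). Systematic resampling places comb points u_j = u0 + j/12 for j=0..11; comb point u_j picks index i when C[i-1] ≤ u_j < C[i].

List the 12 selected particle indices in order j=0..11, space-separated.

1 1 2 2 4 4 6 6 8 8 9 10

C = [0, 7/55, 3/11, 17/55, 24/55, 5/11, 3/5, 37/55, 46/55, 48/55, 51/55, 1]
j=0: u_0=1/120 ∈ [0, 7/55) → index 1
j=1: u_1=11/120 ∈ [0, 7/55) → index 1
j=2: u_2=7/40 ∈ [7/55, 3/11) → index 2
j=3: u_3=31/120 ∈ [7/55, 3/11) → index 2
j=4: u_4=41/120 ∈ [17/55, 24/55) → index 4
j=5: u_5=17/40 ∈ [17/55, 24/55) → index 4
j=6: u_6=61/120 ∈ [5/11, 3/5) → index 6
j=7: u_7=71/120 ∈ [5/11, 3/5) → index 6
j=8: u_8=27/40 ∈ [37/55, 46/55) → index 8
j=9: u_9=91/120 ∈ [37/55, 46/55) → index 8
j=10: u_10=101/120 ∈ [46/55, 48/55) → index 9
j=11: u_11=37/40 ∈ [48/55, 51/55) → index 10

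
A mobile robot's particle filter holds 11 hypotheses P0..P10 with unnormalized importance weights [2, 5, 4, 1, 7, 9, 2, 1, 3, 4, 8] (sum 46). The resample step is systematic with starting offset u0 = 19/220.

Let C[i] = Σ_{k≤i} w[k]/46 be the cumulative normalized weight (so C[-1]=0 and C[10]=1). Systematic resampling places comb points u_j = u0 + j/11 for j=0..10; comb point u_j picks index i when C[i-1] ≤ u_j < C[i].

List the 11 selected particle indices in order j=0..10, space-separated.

1 2 4 4 5 5 6 8 9 10 10

C = [1/23, 7/46, 11/46, 6/23, 19/46, 14/23, 15/23, 31/46, 17/23, 19/23, 1]
j=0: u_0=19/220 ∈ [1/23, 7/46) → index 1
j=1: u_1=39/220 ∈ [7/46, 11/46) → index 2
j=2: u_2=59/220 ∈ [6/23, 19/46) → index 4
j=3: u_3=79/220 ∈ [6/23, 19/46) → index 4
j=4: u_4=9/20 ∈ [19/46, 14/23) → index 5
j=5: u_5=119/220 ∈ [19/46, 14/23) → index 5
j=6: u_6=139/220 ∈ [14/23, 15/23) → index 6
j=7: u_7=159/220 ∈ [31/46, 17/23) → index 8
j=8: u_8=179/220 ∈ [17/23, 19/23) → index 9
j=9: u_9=199/220 ∈ [19/23, 1) → index 10
j=10: u_10=219/220 ∈ [19/23, 1) → index 10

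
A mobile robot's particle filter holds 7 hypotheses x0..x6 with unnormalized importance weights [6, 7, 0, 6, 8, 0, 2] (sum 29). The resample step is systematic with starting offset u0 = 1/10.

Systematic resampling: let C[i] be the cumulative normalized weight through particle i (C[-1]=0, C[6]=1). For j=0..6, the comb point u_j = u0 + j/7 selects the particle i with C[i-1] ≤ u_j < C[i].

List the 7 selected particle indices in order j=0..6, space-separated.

0 1 1 3 4 4 6

C = [6/29, 13/29, 13/29, 19/29, 27/29, 27/29, 1]
j=0: u_0=1/10 ∈ [0, 6/29) → index 0
j=1: u_1=17/70 ∈ [6/29, 13/29) → index 1
j=2: u_2=27/70 ∈ [6/29, 13/29) → index 1
j=3: u_3=37/70 ∈ [13/29, 19/29) → index 3
j=4: u_4=47/70 ∈ [19/29, 27/29) → index 4
j=5: u_5=57/70 ∈ [19/29, 27/29) → index 4
j=6: u_6=67/70 ∈ [27/29, 1) → index 6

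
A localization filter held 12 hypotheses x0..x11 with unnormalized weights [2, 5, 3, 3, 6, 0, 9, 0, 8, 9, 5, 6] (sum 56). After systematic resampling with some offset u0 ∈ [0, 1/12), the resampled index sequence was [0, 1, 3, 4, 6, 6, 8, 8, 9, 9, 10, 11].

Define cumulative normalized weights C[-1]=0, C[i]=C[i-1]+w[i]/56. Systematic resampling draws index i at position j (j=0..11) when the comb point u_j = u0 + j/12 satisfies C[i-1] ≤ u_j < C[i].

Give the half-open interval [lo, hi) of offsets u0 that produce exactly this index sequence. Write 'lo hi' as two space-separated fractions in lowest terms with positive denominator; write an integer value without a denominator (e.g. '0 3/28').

1/84 1/28

C = [1/28, 1/8, 5/28, 13/56, 19/56, 19/56, 1/2, 1/2, 9/14, 45/56, 25/28, 1]
j=0 picked index 0: u0 ∈ [0, 1/28)
j=1 picked index 1: u0 ∈ [-1/21, 1/24)
j=2 picked index 3: u0 ∈ [1/84, 11/168)
j=3 picked index 4: u0 ∈ [-1/56, 5/56)
j=4 picked index 6: u0 ∈ [1/168, 1/6)
j=5 picked index 6: u0 ∈ [-13/168, 1/12)
j=6 picked index 8: u0 ∈ [0, 1/7)
j=7 picked index 8: u0 ∈ [-1/12, 5/84)
j=8 picked index 9: u0 ∈ [-1/42, 23/168)
j=9 picked index 9: u0 ∈ [-3/28, 3/56)
j=10 picked index 10: u0 ∈ [-5/168, 5/84)
j=11 picked index 11: u0 ∈ [-1/42, 1/12)
intersection: [1/84, 1/28)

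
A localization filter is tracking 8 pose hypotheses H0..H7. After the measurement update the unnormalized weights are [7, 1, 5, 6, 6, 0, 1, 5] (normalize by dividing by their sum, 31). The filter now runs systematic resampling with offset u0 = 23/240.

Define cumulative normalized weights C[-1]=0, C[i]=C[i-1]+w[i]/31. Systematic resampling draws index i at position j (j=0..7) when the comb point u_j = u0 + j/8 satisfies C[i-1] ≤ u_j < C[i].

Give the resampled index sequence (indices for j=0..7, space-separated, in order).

C = [7/31, 8/31, 13/31, 19/31, 25/31, 25/31, 26/31, 1]
j=0: u_0=23/240 ∈ [0, 7/31) → index 0
j=1: u_1=53/240 ∈ [0, 7/31) → index 0
j=2: u_2=83/240 ∈ [8/31, 13/31) → index 2
j=3: u_3=113/240 ∈ [13/31, 19/31) → index 3
j=4: u_4=143/240 ∈ [13/31, 19/31) → index 3
j=5: u_5=173/240 ∈ [19/31, 25/31) → index 4
j=6: u_6=203/240 ∈ [26/31, 1) → index 7
j=7: u_7=233/240 ∈ [26/31, 1) → index 7

0 0 2 3 3 4 7 7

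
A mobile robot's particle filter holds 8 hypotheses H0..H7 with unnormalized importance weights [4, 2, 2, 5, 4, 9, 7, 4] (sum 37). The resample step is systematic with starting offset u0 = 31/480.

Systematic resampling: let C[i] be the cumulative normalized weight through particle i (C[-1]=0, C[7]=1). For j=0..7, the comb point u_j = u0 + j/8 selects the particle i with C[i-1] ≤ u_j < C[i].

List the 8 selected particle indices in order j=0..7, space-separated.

0 2 3 4 5 5 6 7

C = [4/37, 6/37, 8/37, 13/37, 17/37, 26/37, 33/37, 1]
j=0: u_0=31/480 ∈ [0, 4/37) → index 0
j=1: u_1=91/480 ∈ [6/37, 8/37) → index 2
j=2: u_2=151/480 ∈ [8/37, 13/37) → index 3
j=3: u_3=211/480 ∈ [13/37, 17/37) → index 4
j=4: u_4=271/480 ∈ [17/37, 26/37) → index 5
j=5: u_5=331/480 ∈ [17/37, 26/37) → index 5
j=6: u_6=391/480 ∈ [26/37, 33/37) → index 6
j=7: u_7=451/480 ∈ [33/37, 1) → index 7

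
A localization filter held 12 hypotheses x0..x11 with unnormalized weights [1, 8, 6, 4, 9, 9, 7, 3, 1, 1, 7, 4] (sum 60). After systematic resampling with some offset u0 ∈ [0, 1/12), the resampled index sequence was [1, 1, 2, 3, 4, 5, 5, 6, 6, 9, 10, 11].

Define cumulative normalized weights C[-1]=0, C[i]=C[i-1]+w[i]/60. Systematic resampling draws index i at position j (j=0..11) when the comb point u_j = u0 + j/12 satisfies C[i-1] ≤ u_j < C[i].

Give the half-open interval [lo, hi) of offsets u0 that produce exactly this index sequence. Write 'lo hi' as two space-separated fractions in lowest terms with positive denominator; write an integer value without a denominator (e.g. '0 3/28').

C = [1/60, 3/20, 1/4, 19/60, 7/15, 37/60, 11/15, 47/60, 4/5, 49/60, 14/15, 1]
j=0 picked index 1: u0 ∈ [1/60, 3/20)
j=1 picked index 1: u0 ∈ [-1/15, 1/15)
j=2 picked index 2: u0 ∈ [-1/60, 1/12)
j=3 picked index 3: u0 ∈ [0, 1/15)
j=4 picked index 4: u0 ∈ [-1/60, 2/15)
j=5 picked index 5: u0 ∈ [1/20, 1/5)
j=6 picked index 5: u0 ∈ [-1/30, 7/60)
j=7 picked index 6: u0 ∈ [1/30, 3/20)
j=8 picked index 6: u0 ∈ [-1/20, 1/15)
j=9 picked index 9: u0 ∈ [1/20, 1/15)
j=10 picked index 10: u0 ∈ [-1/60, 1/10)
j=11 picked index 11: u0 ∈ [1/60, 1/12)
intersection: [1/20, 1/15)

1/20 1/15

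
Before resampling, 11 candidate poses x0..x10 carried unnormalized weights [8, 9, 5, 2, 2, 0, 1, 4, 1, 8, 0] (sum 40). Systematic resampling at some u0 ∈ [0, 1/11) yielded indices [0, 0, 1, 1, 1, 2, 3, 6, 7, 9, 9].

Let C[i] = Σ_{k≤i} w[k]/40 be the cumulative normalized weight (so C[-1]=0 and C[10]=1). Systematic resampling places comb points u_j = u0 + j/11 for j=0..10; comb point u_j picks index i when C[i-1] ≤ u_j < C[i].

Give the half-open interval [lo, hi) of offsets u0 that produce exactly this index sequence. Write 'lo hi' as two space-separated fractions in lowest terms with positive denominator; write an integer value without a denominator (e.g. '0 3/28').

1/55 17/440

C = [1/5, 17/40, 11/20, 3/5, 13/20, 13/20, 27/40, 31/40, 4/5, 1, 1]
j=0 picked index 0: u0 ∈ [0, 1/5)
j=1 picked index 0: u0 ∈ [-1/11, 6/55)
j=2 picked index 1: u0 ∈ [1/55, 107/440)
j=3 picked index 1: u0 ∈ [-4/55, 67/440)
j=4 picked index 1: u0 ∈ [-9/55, 27/440)
j=5 picked index 2: u0 ∈ [-13/440, 21/220)
j=6 picked index 3: u0 ∈ [1/220, 3/55)
j=7 picked index 6: u0 ∈ [3/220, 17/440)
j=8 picked index 7: u0 ∈ [-23/440, 21/440)
j=9 picked index 9: u0 ∈ [-1/55, 2/11)
j=10 picked index 9: u0 ∈ [-6/55, 1/11)
intersection: [1/55, 17/440)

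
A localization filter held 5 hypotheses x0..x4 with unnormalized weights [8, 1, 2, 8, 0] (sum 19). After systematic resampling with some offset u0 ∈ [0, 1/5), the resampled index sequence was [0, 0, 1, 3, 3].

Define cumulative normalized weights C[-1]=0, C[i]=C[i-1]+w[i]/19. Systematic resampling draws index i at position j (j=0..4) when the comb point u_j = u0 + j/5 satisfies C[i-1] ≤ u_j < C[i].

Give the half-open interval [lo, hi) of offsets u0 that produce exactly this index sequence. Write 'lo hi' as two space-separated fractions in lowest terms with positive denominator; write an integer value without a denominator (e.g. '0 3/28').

C = [8/19, 9/19, 11/19, 1, 1]
j=0 picked index 0: u0 ∈ [0, 8/19)
j=1 picked index 0: u0 ∈ [-1/5, 21/95)
j=2 picked index 1: u0 ∈ [2/95, 7/95)
j=3 picked index 3: u0 ∈ [-2/95, 2/5)
j=4 picked index 3: u0 ∈ [-21/95, 1/5)
intersection: [2/95, 7/95)

2/95 7/95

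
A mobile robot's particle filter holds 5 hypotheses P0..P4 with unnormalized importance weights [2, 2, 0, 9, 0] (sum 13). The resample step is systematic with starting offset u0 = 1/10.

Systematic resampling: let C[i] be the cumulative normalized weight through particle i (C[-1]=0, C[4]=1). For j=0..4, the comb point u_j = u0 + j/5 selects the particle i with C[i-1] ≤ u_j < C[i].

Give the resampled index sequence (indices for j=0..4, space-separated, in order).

C = [2/13, 4/13, 4/13, 1, 1]
j=0: u_0=1/10 ∈ [0, 2/13) → index 0
j=1: u_1=3/10 ∈ [2/13, 4/13) → index 1
j=2: u_2=1/2 ∈ [4/13, 1) → index 3
j=3: u_3=7/10 ∈ [4/13, 1) → index 3
j=4: u_4=9/10 ∈ [4/13, 1) → index 3

0 1 3 3 3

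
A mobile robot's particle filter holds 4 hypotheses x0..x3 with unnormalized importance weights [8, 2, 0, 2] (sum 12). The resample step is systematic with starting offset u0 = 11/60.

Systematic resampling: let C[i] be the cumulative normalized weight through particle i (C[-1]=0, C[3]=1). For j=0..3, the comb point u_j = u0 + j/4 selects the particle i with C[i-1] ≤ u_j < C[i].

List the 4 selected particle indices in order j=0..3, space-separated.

C = [2/3, 5/6, 5/6, 1]
j=0: u_0=11/60 ∈ [0, 2/3) → index 0
j=1: u_1=13/30 ∈ [0, 2/3) → index 0
j=2: u_2=41/60 ∈ [2/3, 5/6) → index 1
j=3: u_3=14/15 ∈ [5/6, 1) → index 3

0 0 1 3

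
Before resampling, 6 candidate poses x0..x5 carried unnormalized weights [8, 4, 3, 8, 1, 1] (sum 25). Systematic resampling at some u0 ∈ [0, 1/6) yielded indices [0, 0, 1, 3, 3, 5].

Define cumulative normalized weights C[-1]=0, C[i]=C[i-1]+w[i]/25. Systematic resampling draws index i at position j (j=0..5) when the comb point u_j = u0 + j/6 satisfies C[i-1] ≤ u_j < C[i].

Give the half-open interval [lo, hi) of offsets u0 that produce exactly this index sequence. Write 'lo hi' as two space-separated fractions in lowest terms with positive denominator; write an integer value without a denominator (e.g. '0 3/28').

C = [8/25, 12/25, 3/5, 23/25, 24/25, 1]
j=0 picked index 0: u0 ∈ [0, 8/25)
j=1 picked index 0: u0 ∈ [-1/6, 23/150)
j=2 picked index 1: u0 ∈ [-1/75, 11/75)
j=3 picked index 3: u0 ∈ [1/10, 21/50)
j=4 picked index 3: u0 ∈ [-1/15, 19/75)
j=5 picked index 5: u0 ∈ [19/150, 1/6)
intersection: [19/150, 11/75)

19/150 11/75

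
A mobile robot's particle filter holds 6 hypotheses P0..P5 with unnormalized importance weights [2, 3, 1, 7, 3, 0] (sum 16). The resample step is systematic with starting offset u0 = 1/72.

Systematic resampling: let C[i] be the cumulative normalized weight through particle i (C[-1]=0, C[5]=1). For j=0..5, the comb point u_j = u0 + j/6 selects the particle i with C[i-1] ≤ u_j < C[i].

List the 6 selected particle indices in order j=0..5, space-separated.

C = [1/8, 5/16, 3/8, 13/16, 1, 1]
j=0: u_0=1/72 ∈ [0, 1/8) → index 0
j=1: u_1=13/72 ∈ [1/8, 5/16) → index 1
j=2: u_2=25/72 ∈ [5/16, 3/8) → index 2
j=3: u_3=37/72 ∈ [3/8, 13/16) → index 3
j=4: u_4=49/72 ∈ [3/8, 13/16) → index 3
j=5: u_5=61/72 ∈ [13/16, 1) → index 4

0 1 2 3 3 4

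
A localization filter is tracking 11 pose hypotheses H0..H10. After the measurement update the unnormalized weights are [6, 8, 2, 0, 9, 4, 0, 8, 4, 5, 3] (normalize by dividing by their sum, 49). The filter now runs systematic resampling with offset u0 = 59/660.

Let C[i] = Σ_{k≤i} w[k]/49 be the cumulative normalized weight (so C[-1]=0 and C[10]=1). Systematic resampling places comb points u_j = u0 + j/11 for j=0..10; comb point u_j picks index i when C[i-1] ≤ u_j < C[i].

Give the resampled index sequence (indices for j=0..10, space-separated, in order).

0 1 1 4 4 5 7 7 8 9 10

C = [6/49, 2/7, 16/49, 16/49, 25/49, 29/49, 29/49, 37/49, 41/49, 46/49, 1]
j=0: u_0=59/660 ∈ [0, 6/49) → index 0
j=1: u_1=119/660 ∈ [6/49, 2/7) → index 1
j=2: u_2=179/660 ∈ [6/49, 2/7) → index 1
j=3: u_3=239/660 ∈ [16/49, 25/49) → index 4
j=4: u_4=299/660 ∈ [16/49, 25/49) → index 4
j=5: u_5=359/660 ∈ [25/49, 29/49) → index 5
j=6: u_6=419/660 ∈ [29/49, 37/49) → index 7
j=7: u_7=479/660 ∈ [29/49, 37/49) → index 7
j=8: u_8=49/60 ∈ [37/49, 41/49) → index 8
j=9: u_9=599/660 ∈ [41/49, 46/49) → index 9
j=10: u_10=659/660 ∈ [46/49, 1) → index 10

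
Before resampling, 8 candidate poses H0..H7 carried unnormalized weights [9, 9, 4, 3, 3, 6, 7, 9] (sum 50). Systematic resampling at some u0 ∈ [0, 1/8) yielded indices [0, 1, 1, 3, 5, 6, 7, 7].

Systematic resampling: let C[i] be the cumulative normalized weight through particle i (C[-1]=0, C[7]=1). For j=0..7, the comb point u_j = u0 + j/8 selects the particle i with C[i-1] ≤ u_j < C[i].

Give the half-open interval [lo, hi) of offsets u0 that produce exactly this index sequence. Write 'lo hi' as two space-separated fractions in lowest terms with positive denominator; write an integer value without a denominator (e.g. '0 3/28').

7/100 11/100

C = [9/50, 9/25, 11/25, 1/2, 14/25, 17/25, 41/50, 1]
j=0 picked index 0: u0 ∈ [0, 9/50)
j=1 picked index 1: u0 ∈ [11/200, 47/200)
j=2 picked index 1: u0 ∈ [-7/100, 11/100)
j=3 picked index 3: u0 ∈ [13/200, 1/8)
j=4 picked index 5: u0 ∈ [3/50, 9/50)
j=5 picked index 6: u0 ∈ [11/200, 39/200)
j=6 picked index 7: u0 ∈ [7/100, 1/4)
j=7 picked index 7: u0 ∈ [-11/200, 1/8)
intersection: [7/100, 11/100)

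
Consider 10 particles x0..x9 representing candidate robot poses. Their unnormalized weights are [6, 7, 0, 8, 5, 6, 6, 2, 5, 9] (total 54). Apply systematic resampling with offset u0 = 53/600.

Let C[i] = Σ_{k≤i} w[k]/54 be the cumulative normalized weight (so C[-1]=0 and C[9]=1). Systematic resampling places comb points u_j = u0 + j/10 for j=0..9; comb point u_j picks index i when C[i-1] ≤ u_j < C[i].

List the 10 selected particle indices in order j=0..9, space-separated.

C = [1/9, 13/54, 13/54, 7/18, 13/27, 16/27, 19/27, 20/27, 5/6, 1]
j=0: u_0=53/600 ∈ [0, 1/9) → index 0
j=1: u_1=113/600 ∈ [1/9, 13/54) → index 1
j=2: u_2=173/600 ∈ [13/54, 7/18) → index 3
j=3: u_3=233/600 ∈ [13/54, 7/18) → index 3
j=4: u_4=293/600 ∈ [13/27, 16/27) → index 5
j=5: u_5=353/600 ∈ [13/27, 16/27) → index 5
j=6: u_6=413/600 ∈ [16/27, 19/27) → index 6
j=7: u_7=473/600 ∈ [20/27, 5/6) → index 8
j=8: u_8=533/600 ∈ [5/6, 1) → index 9
j=9: u_9=593/600 ∈ [5/6, 1) → index 9

0 1 3 3 5 5 6 8 9 9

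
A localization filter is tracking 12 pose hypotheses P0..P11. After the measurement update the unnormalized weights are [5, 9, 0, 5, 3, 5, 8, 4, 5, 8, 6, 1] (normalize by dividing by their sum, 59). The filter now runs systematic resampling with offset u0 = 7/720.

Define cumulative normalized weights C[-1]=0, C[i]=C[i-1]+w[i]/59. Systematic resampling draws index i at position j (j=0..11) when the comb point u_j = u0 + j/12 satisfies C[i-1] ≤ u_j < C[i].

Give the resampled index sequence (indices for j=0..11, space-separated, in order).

0 1 1 3 4 5 6 6 8 9 9 10

C = [5/59, 14/59, 14/59, 19/59, 22/59, 27/59, 35/59, 39/59, 44/59, 52/59, 58/59, 1]
j=0: u_0=7/720 ∈ [0, 5/59) → index 0
j=1: u_1=67/720 ∈ [5/59, 14/59) → index 1
j=2: u_2=127/720 ∈ [5/59, 14/59) → index 1
j=3: u_3=187/720 ∈ [14/59, 19/59) → index 3
j=4: u_4=247/720 ∈ [19/59, 22/59) → index 4
j=5: u_5=307/720 ∈ [22/59, 27/59) → index 5
j=6: u_6=367/720 ∈ [27/59, 35/59) → index 6
j=7: u_7=427/720 ∈ [27/59, 35/59) → index 6
j=8: u_8=487/720 ∈ [39/59, 44/59) → index 8
j=9: u_9=547/720 ∈ [44/59, 52/59) → index 9
j=10: u_10=607/720 ∈ [44/59, 52/59) → index 9
j=11: u_11=667/720 ∈ [52/59, 58/59) → index 10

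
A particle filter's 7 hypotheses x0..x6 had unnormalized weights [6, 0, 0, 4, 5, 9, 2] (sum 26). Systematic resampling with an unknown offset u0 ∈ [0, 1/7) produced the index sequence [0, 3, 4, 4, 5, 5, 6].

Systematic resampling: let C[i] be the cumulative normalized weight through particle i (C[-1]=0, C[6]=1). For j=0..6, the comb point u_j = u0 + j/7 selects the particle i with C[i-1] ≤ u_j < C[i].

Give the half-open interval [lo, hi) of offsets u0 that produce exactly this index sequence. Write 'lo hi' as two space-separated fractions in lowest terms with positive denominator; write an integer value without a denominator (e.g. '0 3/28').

C = [3/13, 3/13, 3/13, 5/13, 15/26, 12/13, 1]
j=0 picked index 0: u0 ∈ [0, 3/13)
j=1 picked index 3: u0 ∈ [8/91, 22/91)
j=2 picked index 4: u0 ∈ [9/91, 53/182)
j=3 picked index 4: u0 ∈ [-4/91, 27/182)
j=4 picked index 5: u0 ∈ [1/182, 32/91)
j=5 picked index 5: u0 ∈ [-25/182, 19/91)
j=6 picked index 6: u0 ∈ [6/91, 1/7)
intersection: [9/91, 1/7)

9/91 1/7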